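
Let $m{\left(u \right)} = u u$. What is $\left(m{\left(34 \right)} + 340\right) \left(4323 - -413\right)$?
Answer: $7085056$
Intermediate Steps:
$m{\left(u \right)} = u^{2}$
$\left(m{\left(34 \right)} + 340\right) \left(4323 - -413\right) = \left(34^{2} + 340\right) \left(4323 - -413\right) = \left(1156 + 340\right) \left(4323 + \left(-164 + 577\right)\right) = 1496 \left(4323 + 413\right) = 1496 \cdot 4736 = 7085056$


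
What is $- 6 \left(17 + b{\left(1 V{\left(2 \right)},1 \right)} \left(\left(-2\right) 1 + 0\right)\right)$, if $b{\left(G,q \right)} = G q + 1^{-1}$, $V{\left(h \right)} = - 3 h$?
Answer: $-162$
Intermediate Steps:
$b{\left(G,q \right)} = 1 + G q$ ($b{\left(G,q \right)} = G q + 1 = 1 + G q$)
$- 6 \left(17 + b{\left(1 V{\left(2 \right)},1 \right)} \left(\left(-2\right) 1 + 0\right)\right) = - 6 \left(17 + \left(1 + 1 \left(\left(-3\right) 2\right) 1\right) \left(\left(-2\right) 1 + 0\right)\right) = - 6 \left(17 + \left(1 + 1 \left(-6\right) 1\right) \left(-2 + 0\right)\right) = - 6 \left(17 + \left(1 - 6\right) \left(-2\right)\right) = - 6 \left(17 - -10\right) = - 6 \left(17 + 10\right) = \left(-6\right) 27 = -162$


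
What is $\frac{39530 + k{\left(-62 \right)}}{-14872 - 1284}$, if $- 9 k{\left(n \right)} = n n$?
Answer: $- \frac{175963}{72702} \approx -2.4203$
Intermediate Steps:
$k{\left(n \right)} = - \frac{n^{2}}{9}$ ($k{\left(n \right)} = - \frac{n n}{9} = - \frac{n^{2}}{9}$)
$\frac{39530 + k{\left(-62 \right)}}{-14872 - 1284} = \frac{39530 - \frac{\left(-62\right)^{2}}{9}}{-14872 - 1284} = \frac{39530 - \frac{3844}{9}}{-16156} = \left(39530 - \frac{3844}{9}\right) \left(- \frac{1}{16156}\right) = \frac{351926}{9} \left(- \frac{1}{16156}\right) = - \frac{175963}{72702}$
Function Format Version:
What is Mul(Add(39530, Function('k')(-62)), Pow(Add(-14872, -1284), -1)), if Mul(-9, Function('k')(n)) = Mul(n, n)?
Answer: Rational(-175963, 72702) ≈ -2.4203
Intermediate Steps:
Function('k')(n) = Mul(Rational(-1, 9), Pow(n, 2)) (Function('k')(n) = Mul(Rational(-1, 9), Mul(n, n)) = Mul(Rational(-1, 9), Pow(n, 2)))
Mul(Add(39530, Function('k')(-62)), Pow(Add(-14872, -1284), -1)) = Mul(Add(39530, Mul(Rational(-1, 9), Pow(-62, 2))), Pow(Add(-14872, -1284), -1)) = Mul(Add(39530, Mul(Rational(-1, 9), 3844)), Pow(-16156, -1)) = Mul(Add(39530, Rational(-3844, 9)), Rational(-1, 16156)) = Mul(Rational(351926, 9), Rational(-1, 16156)) = Rational(-175963, 72702)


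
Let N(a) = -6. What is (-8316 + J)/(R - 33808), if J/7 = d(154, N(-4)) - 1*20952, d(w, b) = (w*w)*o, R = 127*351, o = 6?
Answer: 841092/10769 ≈ 78.103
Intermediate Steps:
R = 44577
d(w, b) = 6*w² (d(w, b) = (w*w)*6 = w²*6 = 6*w²)
J = 849408 (J = 7*(6*154² - 1*20952) = 7*(6*23716 - 20952) = 7*(142296 - 20952) = 7*121344 = 849408)
(-8316 + J)/(R - 33808) = (-8316 + 849408)/(44577 - 33808) = 841092/10769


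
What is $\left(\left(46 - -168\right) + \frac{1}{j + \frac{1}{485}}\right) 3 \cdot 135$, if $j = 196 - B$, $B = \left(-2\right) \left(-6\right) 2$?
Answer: $\frac{803366055}{9269} \approx 86672.0$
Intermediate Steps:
$B = 24$ ($B = 12 \cdot 2 = 24$)
$j = 172$ ($j = 196 - 24 = 172$)
$\left(\left(46 - -168\right) + \frac{1}{j + \frac{1}{485}}\right) 3 \cdot 135 = \left(\left(46 - -168\right) + \frac{1}{172 + \frac{1}{485}}\right) 3 \cdot 135 = \left(\left(46 + 168\right) + \frac{1}{172 + \frac{1}{485}}\right) 405 = \left(214 + \frac{1}{\frac{83421}{485}}\right) 405 = \left(214 + \frac{485}{83421}\right) 405 = \frac{17852579}{83421} \cdot 405 = \frac{803366055}{9269}$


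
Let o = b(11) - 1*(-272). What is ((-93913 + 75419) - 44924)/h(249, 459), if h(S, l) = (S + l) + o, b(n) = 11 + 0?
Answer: -63418/991 ≈ -63.994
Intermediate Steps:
b(n) = 11
o = 283 (o = 11 - 1*(-272) = 11 + 272 = 283)
h(S, l) = 283 + S + l (h(S, l) = (S + l) + 283 = 283 + S + l)
((-93913 + 75419) - 44924)/h(249, 459) = ((-93913 + 75419) - 44924)/(283 + 249 + 459) = (-18494 - 44924)/991 = -63418*1/991 = -63418/991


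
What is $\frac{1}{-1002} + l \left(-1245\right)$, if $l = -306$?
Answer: $\frac{381731939}{1002} \approx 3.8097 \cdot 10^{5}$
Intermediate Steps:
$\frac{1}{-1002} + l \left(-1245\right) = \frac{1}{-1002} - -380970 = - \frac{1}{1002} + 380970 = \frac{381731939}{1002}$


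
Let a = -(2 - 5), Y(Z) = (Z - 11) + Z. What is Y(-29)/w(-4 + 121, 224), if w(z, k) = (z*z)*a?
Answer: -23/13689 ≈ -0.0016802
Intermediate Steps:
Y(Z) = -11 + 2*Z (Y(Z) = (-11 + Z) + Z = -11 + 2*Z)
a = 3 (a = -1*(-3) = 3)
w(z, k) = 3*z² (w(z, k) = (z*z)*3 = z²*3 = 3*z²)
Y(-29)/w(-4 + 121, 224) = (-11 + 2*(-29))/((3*(-4 + 121)²)) = (-11 - 58)/((3*117²)) = -69/(3*13689) = -69/41067 = -69*1/41067 = -23/13689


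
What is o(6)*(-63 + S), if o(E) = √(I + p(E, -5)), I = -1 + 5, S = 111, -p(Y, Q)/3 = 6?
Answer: 48*I*√14 ≈ 179.6*I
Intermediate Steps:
p(Y, Q) = -18 (p(Y, Q) = -3*6 = -18)
I = 4
o(E) = I*√14 (o(E) = √(4 - 18) = √(-14) = I*√14)
o(6)*(-63 + S) = (I*√14)*(-63 + 111) = (I*√14)*48 = 48*I*√14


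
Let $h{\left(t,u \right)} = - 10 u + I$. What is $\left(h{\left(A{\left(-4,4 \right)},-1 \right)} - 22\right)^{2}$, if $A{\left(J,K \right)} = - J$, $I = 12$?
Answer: $0$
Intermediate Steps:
$h{\left(t,u \right)} = 12 - 10 u$ ($h{\left(t,u \right)} = - 10 u + 12 = 12 - 10 u$)
$\left(h{\left(A{\left(-4,4 \right)},-1 \right)} - 22\right)^{2} = \left(\left(12 - -10\right) - 22\right)^{2} = \left(\left(12 + 10\right) - 22\right)^{2} = \left(22 - 22\right)^{2} = 0^{2} = 0$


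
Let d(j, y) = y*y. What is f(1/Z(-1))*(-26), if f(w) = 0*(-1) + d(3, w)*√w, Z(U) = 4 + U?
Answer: -26*√3/27 ≈ -1.6679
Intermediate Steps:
d(j, y) = y²
f(w) = w^(5/2) (f(w) = 0*(-1) + w²*√w = 0 + w^(5/2) = w^(5/2))
f(1/Z(-1))*(-26) = (1/(4 - 1))^(5/2)*(-26) = (1/3)^(5/2)*(-26) = (⅓)^(5/2)*(-26) = (√3/27)*(-26) = -26*√3/27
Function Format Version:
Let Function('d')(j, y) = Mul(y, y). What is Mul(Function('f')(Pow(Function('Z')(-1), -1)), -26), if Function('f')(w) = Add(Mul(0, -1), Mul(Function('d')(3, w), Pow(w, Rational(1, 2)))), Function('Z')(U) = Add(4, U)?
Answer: Mul(Rational(-26, 27), Pow(3, Rational(1, 2))) ≈ -1.6679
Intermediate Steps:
Function('d')(j, y) = Pow(y, 2)
Function('f')(w) = Pow(w, Rational(5, 2)) (Function('f')(w) = Add(Mul(0, -1), Mul(Pow(w, 2), Pow(w, Rational(1, 2)))) = Add(0, Pow(w, Rational(5, 2))) = Pow(w, Rational(5, 2)))
Mul(Function('f')(Pow(Function('Z')(-1), -1)), -26) = Mul(Pow(Pow(Add(4, -1), -1), Rational(5, 2)), -26) = Mul(Pow(Pow(3, -1), Rational(5, 2)), -26) = Mul(Pow(Rational(1, 3), Rational(5, 2)), -26) = Mul(Mul(Rational(1, 27), Pow(3, Rational(1, 2))), -26) = Mul(Rational(-26, 27), Pow(3, Rational(1, 2)))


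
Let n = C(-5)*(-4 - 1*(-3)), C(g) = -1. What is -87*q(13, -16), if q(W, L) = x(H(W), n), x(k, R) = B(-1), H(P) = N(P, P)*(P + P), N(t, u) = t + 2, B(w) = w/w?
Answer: -87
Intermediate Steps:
B(w) = 1
N(t, u) = 2 + t
H(P) = 2*P*(2 + P) (H(P) = (2 + P)*(P + P) = (2 + P)*(2*P) = 2*P*(2 + P))
n = 1 (n = -(-4 - 1*(-3)) = -(-4 + 3) = -1*(-1) = 1)
x(k, R) = 1
q(W, L) = 1
-87*q(13, -16) = -87*1 = -87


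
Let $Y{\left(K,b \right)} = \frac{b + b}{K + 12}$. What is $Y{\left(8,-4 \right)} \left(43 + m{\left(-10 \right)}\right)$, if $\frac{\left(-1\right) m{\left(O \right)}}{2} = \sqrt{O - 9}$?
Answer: $- \frac{86}{5} + \frac{4 i \sqrt{19}}{5} \approx -17.2 + 3.4871 i$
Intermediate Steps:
$Y{\left(K,b \right)} = \frac{2 b}{12 + K}$
$m{\left(O \right)} = - 2 \sqrt{-9 + O}$ ($m{\left(O \right)} = - 2 \sqrt{O - 9} = - 2 \sqrt{-9 + O}$)
$Y{\left(8,-4 \right)} \left(43 + m{\left(-10 \right)}\right) = 2 \left(-4\right) \frac{1}{12 + 8} \left(43 - 2 \sqrt{-9 - 10}\right) = 2 \left(-4\right) \frac{1}{20} \left(43 - 2 \sqrt{-19}\right) = 2 \left(-4\right) \frac{1}{20} \left(43 - 2 i \sqrt{19}\right) = - \frac{2 \left(43 - 2 i \sqrt{19}\right)}{5} = - \frac{86}{5} + \frac{4 i \sqrt{19}}{5}$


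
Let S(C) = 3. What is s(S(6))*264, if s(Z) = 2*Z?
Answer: 1584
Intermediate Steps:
s(S(6))*264 = (2*3)*264 = 6*264 = 1584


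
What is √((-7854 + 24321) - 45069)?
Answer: 3*I*√3178 ≈ 169.12*I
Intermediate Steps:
√((-7854 + 24321) - 45069) = √(16467 - 45069) = √(-28602) = 3*I*√3178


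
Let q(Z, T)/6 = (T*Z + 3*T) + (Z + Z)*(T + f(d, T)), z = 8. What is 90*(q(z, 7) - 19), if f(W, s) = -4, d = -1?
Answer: 65790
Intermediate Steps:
q(Z, T) = 18*T + 6*T*Z + 12*Z*(-4 + T) (q(Z, T) = 6*((T*Z + 3*T) + (Z + Z)*(T - 4)) = 6*((3*T + T*Z) + (2*Z)*(-4 + T)) = 6*((3*T + T*Z) + 2*Z*(-4 + T)) = 6*(3*T + T*Z + 2*Z*(-4 + T)) = 18*T + 6*T*Z + 12*Z*(-4 + T))
90*(q(z, 7) - 19) = 90*((-48*8 + 18*7 + 18*7*8) - 19) = 90*((-384 + 126 + 1008) - 19) = 90*(750 - 19) = 90*731 = 65790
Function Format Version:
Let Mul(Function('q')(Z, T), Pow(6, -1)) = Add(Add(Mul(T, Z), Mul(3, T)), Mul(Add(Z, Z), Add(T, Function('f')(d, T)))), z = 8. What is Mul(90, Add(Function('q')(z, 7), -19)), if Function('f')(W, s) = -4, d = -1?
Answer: 65790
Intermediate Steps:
Function('q')(Z, T) = Add(Mul(18, T), Mul(6, T, Z), Mul(12, Z, Add(-4, T))) (Function('q')(Z, T) = Mul(6, Add(Add(Mul(T, Z), Mul(3, T)), Mul(Add(Z, Z), Add(T, -4)))) = Mul(6, Add(Add(Mul(3, T), Mul(T, Z)), Mul(Mul(2, Z), Add(-4, T)))) = Mul(6, Add(Add(Mul(3, T), Mul(T, Z)), Mul(2, Z, Add(-4, T)))) = Mul(6, Add(Mul(3, T), Mul(T, Z), Mul(2, Z, Add(-4, T)))) = Add(Mul(18, T), Mul(6, T, Z), Mul(12, Z, Add(-4, T))))
Mul(90, Add(Function('q')(z, 7), -19)) = Mul(90, Add(Add(Mul(-48, 8), Mul(18, 7), Mul(18, 7, 8)), -19)) = Mul(90, Add(Add(-384, 126, 1008), -19)) = Mul(90, Add(750, -19)) = Mul(90, 731) = 65790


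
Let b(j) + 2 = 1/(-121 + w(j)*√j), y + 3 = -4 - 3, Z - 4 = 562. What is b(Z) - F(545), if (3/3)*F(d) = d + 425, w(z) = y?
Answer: -40784027/41959 - 10*√566/41959 ≈ -972.00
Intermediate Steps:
Z = 566 (Z = 4 + 562 = 566)
y = -10 (y = -3 + (-4 - 3) = -3 - 7 = -10)
w(z) = -10
F(d) = 425 + d (F(d) = d + 425 = 425 + d)
b(j) = -2 + 1/(-121 - 10*√j)
b(Z) - F(545) = (243 + 20*√566)/(-121 - 10*√566) - (425 + 545) = (243 + 20*√566)/(-121 - 10*√566) - 1*970 = (243 + 20*√566)/(-121 - 10*√566) - 970 = -970 + (243 + 20*√566)/(-121 - 10*√566)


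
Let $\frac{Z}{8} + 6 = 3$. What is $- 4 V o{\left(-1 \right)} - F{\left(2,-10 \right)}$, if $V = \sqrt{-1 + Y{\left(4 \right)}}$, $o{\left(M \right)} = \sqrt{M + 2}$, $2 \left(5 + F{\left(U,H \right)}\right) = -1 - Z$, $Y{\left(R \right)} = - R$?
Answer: $- \frac{13}{2} - 4 i \sqrt{5} \approx -6.5 - 8.9443 i$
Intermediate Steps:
$Z = -24$ ($Z = -48 + 8 \cdot 3 = -48 + 24 = -24$)
$F{\left(U,H \right)} = \frac{13}{2}$ ($F{\left(U,H \right)} = -5 + \frac{-1 - -24}{2} = -5 + \frac{-1 + 24}{2} = -5 + \frac{1}{2} \cdot 23 = -5 + \frac{23}{2} = \frac{13}{2}$)
$o{\left(M \right)} = \sqrt{2 + M}$
$V = i \sqrt{5}$ ($V = \sqrt{-1 - 4} = \sqrt{-5} = i \sqrt{5} \approx 2.2361 i$)
$- 4 V o{\left(-1 \right)} - F{\left(2,-10 \right)} = - 4 i \sqrt{5} \sqrt{2 - 1} - \frac{13}{2} = - 4 i \sqrt{5} \sqrt{1} - \frac{13}{2} = - 4 i \sqrt{5} \cdot 1 - \frac{13}{2} = - 4 i \sqrt{5} - \frac{13}{2} = - \frac{13}{2} - 4 i \sqrt{5}$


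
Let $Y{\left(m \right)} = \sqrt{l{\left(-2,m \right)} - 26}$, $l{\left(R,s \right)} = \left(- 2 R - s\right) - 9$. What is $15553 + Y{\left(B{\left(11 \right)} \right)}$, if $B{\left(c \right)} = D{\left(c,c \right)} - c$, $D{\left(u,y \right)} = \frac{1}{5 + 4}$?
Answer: $15553 + \frac{i \sqrt{181}}{3} \approx 15553.0 + 4.4845 i$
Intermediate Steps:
$D{\left(u,y \right)} = \frac{1}{9}$
$l{\left(R,s \right)} = -9 - s - 2 R$ ($l{\left(R,s \right)} = \left(- s - 2 R\right) - 9 = -9 - s - 2 R$)
$B{\left(c \right)} = \frac{1}{9} - c$
$Y{\left(m \right)} = \sqrt{-31 - m}$ ($Y{\left(m \right)} = \sqrt{\left(-9 - m - -4\right) - 26} = \sqrt{\left(-9 - m + 4\right) - 26} = \sqrt{\left(-5 - m\right) - 26} = \sqrt{-31 - m}$)
$15553 + Y{\left(B{\left(11 \right)} \right)} = 15553 + \sqrt{-31 - \left(\frac{1}{9} - 11\right)} = 15553 + \sqrt{-31 - - \frac{98}{9}} = 15553 + \sqrt{-31 + \frac{98}{9}} = 15553 + \sqrt{- \frac{181}{9}} = 15553 + \frac{i \sqrt{181}}{3}$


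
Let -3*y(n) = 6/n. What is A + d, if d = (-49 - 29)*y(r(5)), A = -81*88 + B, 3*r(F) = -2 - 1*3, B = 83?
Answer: -35693/5 ≈ -7138.6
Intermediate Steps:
r(F) = -5/3 (r(F) = (-2 - 1*3)/3 = (-2 - 3)/3 = (1/3)*(-5) = -5/3)
y(n) = -2/n
A = -7045 (A = -81*88 + 83 = -7128 + 83 = -7045)
d = -468/5 (d = (-49 - 29)*(-2/(-5/3)) = -(-156)*(-3)/5 = -78*6/5 = -468/5 ≈ -93.600)
A + d = -7045 - 468/5 = -35693/5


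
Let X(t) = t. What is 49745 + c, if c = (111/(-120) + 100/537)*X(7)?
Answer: 1068411517/21480 ≈ 49740.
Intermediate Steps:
c = -111083/21480 (c = (111/(-120) + 100/537)*7 = (111*(-1/120) + 100*(1/537))*7 = (-37/40 + 100/537)*7 = -15869/21480*7 = -111083/21480 ≈ -5.1715)
49745 + c = 49745 - 111083/21480 = 1068411517/21480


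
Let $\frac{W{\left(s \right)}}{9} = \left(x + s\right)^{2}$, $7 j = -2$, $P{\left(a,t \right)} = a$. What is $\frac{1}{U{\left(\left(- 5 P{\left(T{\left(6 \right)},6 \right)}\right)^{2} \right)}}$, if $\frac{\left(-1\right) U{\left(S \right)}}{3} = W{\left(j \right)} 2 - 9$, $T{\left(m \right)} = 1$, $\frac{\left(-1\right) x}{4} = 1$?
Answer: $- \frac{49}{47277} \approx -0.0010364$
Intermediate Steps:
$x = -4$ ($x = \left(-4\right) 1 = -4$)
$j = - \frac{2}{7}$ ($j = \frac{1}{7} \left(-2\right) = - \frac{2}{7} \approx -0.28571$)
$W{\left(s \right)} = 9 \left(-4 + s\right)^{2}$
$U{\left(S \right)} = - \frac{47277}{49}$ ($U{\left(S \right)} = - 3 \left(9 \left(-4 - \frac{2}{7}\right)^{2} \cdot 2 - 9\right) = - 3 \left(9 \left(- \frac{30}{7}\right)^{2} \cdot 2 - 9\right) = - 3 \left(9 \cdot \frac{900}{49} \cdot 2 - 9\right) = - 3 \left(\frac{8100}{49} \cdot 2 - 9\right) = - 3 \left(\frac{16200}{49} - 9\right) = \left(-3\right) \frac{15759}{49} = - \frac{47277}{49}$)
$\frac{1}{U{\left(\left(- 5 P{\left(T{\left(6 \right)},6 \right)}\right)^{2} \right)}} = \frac{1}{- \frac{47277}{49}} = - \frac{49}{47277}$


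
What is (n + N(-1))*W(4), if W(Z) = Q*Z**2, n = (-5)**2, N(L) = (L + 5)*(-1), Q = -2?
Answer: -672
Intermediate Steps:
N(L) = -5 - L (N(L) = (5 + L)*(-1) = -5 - L)
n = 25
W(Z) = -2*Z**2
(n + N(-1))*W(4) = (25 + (-5 - 1*(-1)))*(-2*4**2) = (25 + (-5 + 1))*(-2*16) = (25 - 4)*(-32) = 21*(-32) = -672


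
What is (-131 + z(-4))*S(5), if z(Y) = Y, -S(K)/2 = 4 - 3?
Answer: 270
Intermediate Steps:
S(K) = -2 (S(K) = -2*(4 - 3) = -2*1 = -2)
(-131 + z(-4))*S(5) = (-131 - 4)*(-2) = -135*(-2) = 270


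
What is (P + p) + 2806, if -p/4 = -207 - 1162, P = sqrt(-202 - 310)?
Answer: 8282 + 16*I*sqrt(2) ≈ 8282.0 + 22.627*I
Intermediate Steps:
P = 16*I*sqrt(2) (P = sqrt(-512) = 16*I*sqrt(2) ≈ 22.627*I)
p = 5476 (p = -4*(-207 - 1162) = -4*(-1369) = 5476)
(P + p) + 2806 = (16*I*sqrt(2) + 5476) + 2806 = (5476 + 16*I*sqrt(2)) + 2806 = 8282 + 16*I*sqrt(2)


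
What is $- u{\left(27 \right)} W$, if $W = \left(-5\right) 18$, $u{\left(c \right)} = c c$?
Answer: $65610$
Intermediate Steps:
$u{\left(c \right)} = c^{2}$
$W = -90$
$- u{\left(27 \right)} W = - 27^{2} \left(-90\right) = \left(-1\right) 729 \left(-90\right) = \left(-729\right) \left(-90\right) = 65610$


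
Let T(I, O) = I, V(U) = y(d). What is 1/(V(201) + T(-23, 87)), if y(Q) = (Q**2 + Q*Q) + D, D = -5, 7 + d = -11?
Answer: 1/620 ≈ 0.0016129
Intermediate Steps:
d = -18 (d = -7 - 11 = -18)
y(Q) = -5 + 2*Q**2 (y(Q) = (Q**2 + Q*Q) - 5 = (Q**2 + Q**2) - 5 = 2*Q**2 - 5 = -5 + 2*Q**2)
V(U) = 643 (V(U) = -5 + 2*(-18)**2 = -5 + 2*324 = -5 + 648 = 643)
1/(V(201) + T(-23, 87)) = 1/(643 - 23) = 1/620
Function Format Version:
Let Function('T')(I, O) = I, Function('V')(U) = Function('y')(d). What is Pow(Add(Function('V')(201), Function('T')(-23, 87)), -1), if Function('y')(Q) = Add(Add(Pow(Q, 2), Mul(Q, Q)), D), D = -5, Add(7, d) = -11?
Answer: Rational(1, 620) ≈ 0.0016129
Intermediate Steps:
d = -18 (d = Add(-7, -11) = -18)
Function('y')(Q) = Add(-5, Mul(2, Pow(Q, 2))) (Function('y')(Q) = Add(Add(Pow(Q, 2), Mul(Q, Q)), -5) = Add(Add(Pow(Q, 2), Pow(Q, 2)), -5) = Add(Mul(2, Pow(Q, 2)), -5) = Add(-5, Mul(2, Pow(Q, 2))))
Function('V')(U) = 643 (Function('V')(U) = Add(-5, Mul(2, Pow(-18, 2))) = Add(-5, Mul(2, 324)) = Add(-5, 648) = 643)
Pow(Add(Function('V')(201), Function('T')(-23, 87)), -1) = Pow(Add(643, -23), -1) = Pow(620, -1) = Rational(1, 620)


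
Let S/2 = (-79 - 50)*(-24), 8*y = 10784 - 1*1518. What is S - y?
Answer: 20135/4 ≈ 5033.8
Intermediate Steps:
y = 4633/4 (y = (10784 - 1*1518)/8 = (10784 - 1518)/8 = (⅛)*9266 = 4633/4 ≈ 1158.3)
S = 6192 (S = 2*((-79 - 50)*(-24)) = 2*(-129*(-24)) = 2*3096 = 6192)
S - y = 6192 - 1*4633/4 = 6192 - 4633/4 = 20135/4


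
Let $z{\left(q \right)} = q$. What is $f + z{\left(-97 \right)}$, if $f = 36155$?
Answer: $36058$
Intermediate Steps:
$f + z{\left(-97 \right)} = 36155 - 97 = 36058$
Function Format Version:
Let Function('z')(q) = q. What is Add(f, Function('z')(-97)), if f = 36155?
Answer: 36058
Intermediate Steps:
Add(f, Function('z')(-97)) = Add(36155, -97) = 36058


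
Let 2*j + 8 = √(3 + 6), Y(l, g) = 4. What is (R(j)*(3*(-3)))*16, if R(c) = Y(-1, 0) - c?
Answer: -936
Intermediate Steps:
j = -5/2 (j = -4 + √(3 + 6)/2 = -4 + √9/2 = -4 + (½)*3 = -4 + 3/2 = -5/2 ≈ -2.5000)
R(c) = 4 - c
(R(j)*(3*(-3)))*16 = ((4 - 1*(-5/2))*(3*(-3)))*16 = ((4 + 5/2)*(-9))*16 = ((13/2)*(-9))*16 = -117/2*16 = -936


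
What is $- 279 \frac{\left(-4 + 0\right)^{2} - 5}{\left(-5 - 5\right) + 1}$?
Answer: $341$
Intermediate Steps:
$- 279 \frac{\left(-4 + 0\right)^{2} - 5}{\left(-5 - 5\right) + 1} = - 279 \frac{\left(-4\right)^{2} - 5}{\left(-5 - 5\right) + 1} = - 279 \frac{16 - 5}{-10 + 1} = - 279 \frac{11}{-9} = - 279 \cdot 11 \left(- \frac{1}{9}\right) = \left(-279\right) \left(- \frac{11}{9}\right) = 341$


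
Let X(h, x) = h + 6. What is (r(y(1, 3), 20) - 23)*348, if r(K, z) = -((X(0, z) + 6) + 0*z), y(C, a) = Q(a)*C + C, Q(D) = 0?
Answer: -12180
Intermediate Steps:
y(C, a) = C (y(C, a) = 0*C + C = 0 + C = C)
X(h, x) = 6 + h
r(K, z) = -12 (r(K, z) = -(((6 + 0) + 6) + 0*z) = -((6 + 6) + 0) = -(12 + 0) = -1*12 = -12)
(r(y(1, 3), 20) - 23)*348 = (-12 - 23)*348 = -35*348 = -12180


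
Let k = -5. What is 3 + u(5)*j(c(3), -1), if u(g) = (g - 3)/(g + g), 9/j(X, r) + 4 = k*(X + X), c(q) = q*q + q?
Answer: 1851/620 ≈ 2.9855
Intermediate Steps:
c(q) = q + q² (c(q) = q² + q = q + q²)
j(X, r) = 9/(-4 - 10*X) (j(X, r) = 9/(-4 - 5*(X + X)) = 9/(-4 - 10*X))
u(g) = (-3 + g)/(2*g) (u(g) = (-3 + g)/((2*g)) = (-3 + g)*(1/(2*g)) = (-3 + g)/(2*g))
3 + u(5)*j(c(3), -1) = 3 + ((½)*(-3 + 5)/5)*(9/(2*(-2 - 15*(1 + 3)))) = 3 + ((½)*(⅕)*2)*(9/(2*(-2 - 15*4))) = 3 + (9/(2*(-2 - 5*12)))/5 = 3 + (9/(2*(-2 - 60)))/5 = 3 + ((9/2)/(-62))/5 = 3 + ((9/2)*(-1/62))/5 = 3 + (⅕)*(-9/124) = 3 - 9/620 = 1851/620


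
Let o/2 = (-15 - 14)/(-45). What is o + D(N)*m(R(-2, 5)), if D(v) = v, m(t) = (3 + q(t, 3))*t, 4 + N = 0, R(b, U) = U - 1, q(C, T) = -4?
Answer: 778/45 ≈ 17.289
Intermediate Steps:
R(b, U) = -1 + U
N = -4 (N = -4 + 0 = -4)
m(t) = -t (m(t) = (3 - 4)*t = -t)
o = 58/45 (o = 2*((-15 - 14)/(-45)) = 2*(-29*(-1/45)) = 2*(29/45) = 58/45 ≈ 1.2889)
o + D(N)*m(R(-2, 5)) = 58/45 - (-4)*(-1 + 5) = 58/45 - (-4)*4 = 58/45 - 4*(-4) = 58/45 + 16 = 778/45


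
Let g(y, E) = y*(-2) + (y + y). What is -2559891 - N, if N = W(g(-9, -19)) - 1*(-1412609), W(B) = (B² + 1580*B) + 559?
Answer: -3973059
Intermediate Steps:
g(y, E) = 0 (g(y, E) = -2*y + 2*y = 0)
W(B) = 559 + B² + 1580*B
N = 1413168 (N = (559 + 0² + 1580*0) - 1*(-1412609) = (559 + 0 + 0) + 1412609 = 559 + 1412609 = 1413168)
-2559891 - N = -2559891 - 1*1413168 = -2559891 - 1413168 = -3973059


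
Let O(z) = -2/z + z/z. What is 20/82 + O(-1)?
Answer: 133/41 ≈ 3.2439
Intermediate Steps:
O(z) = 1 - 2/z (O(z) = -2/z + 1 = 1 - 2/z)
20/82 + O(-1) = 20/82 + (-2 - 1)/(-1) = 20*(1/82) - 1*(-3) = 10/41 + 3 = 133/41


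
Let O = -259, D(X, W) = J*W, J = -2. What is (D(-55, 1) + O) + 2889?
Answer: 2628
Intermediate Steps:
D(X, W) = -2*W
(D(-55, 1) + O) + 2889 = (-2*1 - 259) + 2889 = (-2 - 259) + 2889 = -261 + 2889 = 2628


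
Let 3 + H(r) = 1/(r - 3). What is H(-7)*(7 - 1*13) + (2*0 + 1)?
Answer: 98/5 ≈ 19.600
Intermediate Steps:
H(r) = -3 + 1/(-3 + r) (H(r) = -3 + 1/(r - 3) = -3 + 1/(-3 + r))
H(-7)*(7 - 1*13) + (2*0 + 1) = ((10 - 3*(-7))/(-3 - 7))*(7 - 1*13) + (2*0 + 1) = ((10 + 21)/(-10))*(7 - 13) + (0 + 1) = -⅒*31*(-6) + 1 = -31/10*(-6) + 1 = 93/5 + 1 = 98/5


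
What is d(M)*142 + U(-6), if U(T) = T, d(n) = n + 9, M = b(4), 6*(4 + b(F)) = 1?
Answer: 2183/3 ≈ 727.67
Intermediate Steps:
b(F) = -23/6 (b(F) = -4 + (⅙)*1 = -4 + ⅙ = -23/6)
M = -23/6 ≈ -3.8333
d(n) = 9 + n
d(M)*142 + U(-6) = (9 - 23/6)*142 - 6 = (31/6)*142 - 6 = 2201/3 - 6 = 2183/3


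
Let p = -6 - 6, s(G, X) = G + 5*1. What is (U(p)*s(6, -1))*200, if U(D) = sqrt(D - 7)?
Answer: 2200*I*sqrt(19) ≈ 9589.6*I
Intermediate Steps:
s(G, X) = 5 + G (s(G, X) = G + 5 = 5 + G)
p = -12
U(D) = sqrt(-7 + D)
(U(p)*s(6, -1))*200 = (sqrt(-7 - 12)*(5 + 6))*200 = (sqrt(-19)*11)*200 = ((I*sqrt(19))*11)*200 = (11*I*sqrt(19))*200 = 2200*I*sqrt(19)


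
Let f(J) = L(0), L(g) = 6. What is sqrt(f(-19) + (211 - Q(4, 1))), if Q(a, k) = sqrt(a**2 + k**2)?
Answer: sqrt(217 - sqrt(17)) ≈ 14.590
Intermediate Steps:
f(J) = 6
sqrt(f(-19) + (211 - Q(4, 1))) = sqrt(6 + (211 - sqrt(4**2 + 1**2))) = sqrt(6 + (211 - sqrt(16 + 1))) = sqrt(6 + (211 - sqrt(17))) = sqrt(217 - sqrt(17))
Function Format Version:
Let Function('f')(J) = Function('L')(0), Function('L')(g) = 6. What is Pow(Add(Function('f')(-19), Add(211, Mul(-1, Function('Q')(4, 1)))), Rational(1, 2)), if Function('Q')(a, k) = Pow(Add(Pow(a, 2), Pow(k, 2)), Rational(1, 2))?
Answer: Pow(Add(217, Mul(-1, Pow(17, Rational(1, 2)))), Rational(1, 2)) ≈ 14.590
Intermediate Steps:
Function('f')(J) = 6
Pow(Add(Function('f')(-19), Add(211, Mul(-1, Function('Q')(4, 1)))), Rational(1, 2)) = Pow(Add(6, Add(211, Mul(-1, Pow(Add(Pow(4, 2), Pow(1, 2)), Rational(1, 2))))), Rational(1, 2)) = Pow(Add(6, Add(211, Mul(-1, Pow(Add(16, 1), Rational(1, 2))))), Rational(1, 2)) = Pow(Add(6, Add(211, Mul(-1, Pow(17, Rational(1, 2))))), Rational(1, 2)) = Pow(Add(217, Mul(-1, Pow(17, Rational(1, 2)))), Rational(1, 2))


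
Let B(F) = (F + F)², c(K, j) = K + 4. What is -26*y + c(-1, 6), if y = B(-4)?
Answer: -1661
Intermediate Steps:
c(K, j) = 4 + K
B(F) = 4*F² (B(F) = (2*F)² = 4*F²)
y = 64 (y = 4*(-4)² = 4*16 = 64)
-26*y + c(-1, 6) = -26*64 + (4 - 1) = -1664 + 3 = -1661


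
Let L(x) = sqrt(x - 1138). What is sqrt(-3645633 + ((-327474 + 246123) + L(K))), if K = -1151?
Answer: sqrt(-3726984 + I*sqrt(2289)) ≈ 0.01 + 1930.5*I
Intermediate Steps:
L(x) = sqrt(-1138 + x)
sqrt(-3645633 + ((-327474 + 246123) + L(K))) = sqrt(-3645633 + ((-327474 + 246123) + sqrt(-1138 - 1151))) = sqrt(-3645633 + (-81351 + sqrt(-2289))) = sqrt(-3645633 + (-81351 + I*sqrt(2289))) = sqrt(-3726984 + I*sqrt(2289))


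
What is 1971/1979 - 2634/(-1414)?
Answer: 3999840/1399153 ≈ 2.8588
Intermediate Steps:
1971/1979 - 2634/(-1414) = 1971*(1/1979) - 2634*(-1/1414) = 1971/1979 + 1317/707 = 3999840/1399153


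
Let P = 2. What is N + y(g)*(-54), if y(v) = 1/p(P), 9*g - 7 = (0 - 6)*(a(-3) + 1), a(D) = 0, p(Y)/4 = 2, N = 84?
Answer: 309/4 ≈ 77.250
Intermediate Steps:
p(Y) = 8 (p(Y) = 4*2 = 8)
g = ⅑ (g = 7/9 + ((0 - 6)*(0 + 1))/9 = 7/9 + (-6*1)/9 = 7/9 + (⅑)*(-6) = 7/9 - ⅔ = ⅑ ≈ 0.11111)
y(v) = ⅛ (y(v) = 1/8 = ⅛)
N + y(g)*(-54) = 84 + (⅛)*(-54) = 84 - 27/4 = 309/4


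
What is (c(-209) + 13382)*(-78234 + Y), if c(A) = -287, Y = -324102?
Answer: -5268589920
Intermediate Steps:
(c(-209) + 13382)*(-78234 + Y) = (-287 + 13382)*(-78234 - 324102) = 13095*(-402336) = -5268589920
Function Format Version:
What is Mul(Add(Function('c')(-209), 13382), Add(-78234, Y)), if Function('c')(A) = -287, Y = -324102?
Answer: -5268589920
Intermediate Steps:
Mul(Add(Function('c')(-209), 13382), Add(-78234, Y)) = Mul(Add(-287, 13382), Add(-78234, -324102)) = Mul(13095, -402336) = -5268589920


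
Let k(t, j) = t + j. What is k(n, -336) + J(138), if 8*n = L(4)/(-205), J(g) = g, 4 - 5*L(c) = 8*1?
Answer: -405899/2050 ≈ -198.00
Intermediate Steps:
L(c) = -4/5 (L(c) = 4/5 - 8/5 = -4/5)
n = 1/2050 (n = (-4/5/(-205))/8 = (-4/5*(-1/205))/8 = (1/8)*(4/1025) = 1/2050 ≈ 0.00048780)
k(t, j) = j + t
k(n, -336) + J(138) = (-336 + 1/2050) + 138 = -688799/2050 + 138 = -405899/2050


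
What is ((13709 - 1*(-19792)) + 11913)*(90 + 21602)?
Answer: 985120488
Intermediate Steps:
((13709 - 1*(-19792)) + 11913)*(90 + 21602) = ((13709 + 19792) + 11913)*21692 = (33501 + 11913)*21692 = 45414*21692 = 985120488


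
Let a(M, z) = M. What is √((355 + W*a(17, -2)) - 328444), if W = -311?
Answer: 8*I*√5209 ≈ 577.39*I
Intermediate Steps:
√((355 + W*a(17, -2)) - 328444) = √((355 - 311*17) - 328444) = √((355 - 5287) - 328444) = √(-4932 - 328444) = √(-333376) = 8*I*√5209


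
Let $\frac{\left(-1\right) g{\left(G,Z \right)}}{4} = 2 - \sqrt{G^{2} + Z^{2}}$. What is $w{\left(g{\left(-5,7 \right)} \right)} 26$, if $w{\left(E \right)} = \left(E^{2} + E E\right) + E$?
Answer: $64688 - 3224 \sqrt{74} \approx 36954.0$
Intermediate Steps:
$g{\left(G,Z \right)} = -8 + 4 \sqrt{G^{2} + Z^{2}}$ ($g{\left(G,Z \right)} = - 4 \left(2 - \sqrt{G^{2} + Z^{2}}\right) = -8 + 4 \sqrt{G^{2} + Z^{2}}$)
$w{\left(E \right)} = E + 2 E^{2}$ ($w{\left(E \right)} = \left(E^{2} + E^{2}\right) + E = 2 E^{2} + E = E + 2 E^{2}$)
$w{\left(g{\left(-5,7 \right)} \right)} 26 = \left(-8 + 4 \sqrt{\left(-5\right)^{2} + 7^{2}}\right) \left(1 + 2 \left(-8 + 4 \sqrt{\left(-5\right)^{2} + 7^{2}}\right)\right) 26 = \left(-8 + 4 \sqrt{25 + 49}\right) \left(1 + 2 \left(-8 + 4 \sqrt{25 + 49}\right)\right) 26 = \left(-8 + 4 \sqrt{74}\right) \left(1 + 2 \left(-8 + 4 \sqrt{74}\right)\right) 26 = \left(-8 + 4 \sqrt{74}\right) \left(1 - \left(16 - 8 \sqrt{74}\right)\right) 26 = \left(-8 + 4 \sqrt{74}\right) \left(-15 + 8 \sqrt{74}\right) 26 = \left(-15 + 8 \sqrt{74}\right) \left(-8 + 4 \sqrt{74}\right) 26 = 26 \left(-15 + 8 \sqrt{74}\right) \left(-8 + 4 \sqrt{74}\right)$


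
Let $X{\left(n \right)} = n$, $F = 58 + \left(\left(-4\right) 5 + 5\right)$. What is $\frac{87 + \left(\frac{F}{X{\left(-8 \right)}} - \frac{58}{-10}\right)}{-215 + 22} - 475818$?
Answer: $- \frac{3673318457}{7720} \approx -4.7582 \cdot 10^{5}$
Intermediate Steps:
$F = 43$ ($F = 58 + \left(-20 + 5\right) = 58 - 15 = 43$)
$\frac{87 + \left(\frac{F}{X{\left(-8 \right)}} - \frac{58}{-10}\right)}{-215 + 22} - 475818 = \frac{87 + \left(\frac{43}{-8} - \frac{58}{-10}\right)}{-215 + 22} - 475818 = \frac{87 + \left(43 \left(- \frac{1}{8}\right) - - \frac{29}{5}\right)}{-193} - 475818 = \left(87 + \left(- \frac{43}{8} + \frac{29}{5}\right)\right) \left(- \frac{1}{193}\right) - 475818 = \left(87 + \frac{17}{40}\right) \left(- \frac{1}{193}\right) - 475818 = \frac{3497}{40} \left(- \frac{1}{193}\right) - 475818 = - \frac{3497}{7720} - 475818 = - \frac{3673318457}{7720}$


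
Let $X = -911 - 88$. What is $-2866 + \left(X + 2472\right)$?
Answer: $-1393$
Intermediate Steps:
$X = -999$ ($X = -911 - 88 = -999$)
$-2866 + \left(X + 2472\right) = -2866 + \left(-999 + 2472\right) = -2866 + 1473 = -1393$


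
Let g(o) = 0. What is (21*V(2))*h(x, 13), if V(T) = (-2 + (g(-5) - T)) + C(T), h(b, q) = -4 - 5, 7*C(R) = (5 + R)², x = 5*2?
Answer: -567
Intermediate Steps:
x = 10
C(R) = (5 + R)²/7
h(b, q) = -9
V(T) = -2 - T + (5 + T)²/7 (V(T) = (-2 + (0 - T)) + (5 + T)²/7 = (-2 - T) + (5 + T)²/7 = -2 - T + (5 + T)²/7)
(21*V(2))*h(x, 13) = (21*(11/7 + (⅐)*2² + (3/7)*2))*(-9) = (21*(11/7 + (⅐)*4 + 6/7))*(-9) = (21*(11/7 + 4/7 + 6/7))*(-9) = (21*3)*(-9) = 63*(-9) = -567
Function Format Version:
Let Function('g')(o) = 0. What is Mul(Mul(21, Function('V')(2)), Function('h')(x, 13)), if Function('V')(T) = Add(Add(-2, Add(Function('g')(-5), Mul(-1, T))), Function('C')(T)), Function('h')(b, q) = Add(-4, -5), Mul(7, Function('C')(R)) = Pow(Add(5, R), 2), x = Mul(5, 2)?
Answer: -567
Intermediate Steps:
x = 10
Function('C')(R) = Mul(Rational(1, 7), Pow(Add(5, R), 2))
Function('h')(b, q) = -9
Function('V')(T) = Add(-2, Mul(-1, T), Mul(Rational(1, 7), Pow(Add(5, T), 2))) (Function('V')(T) = Add(Add(-2, Add(0, Mul(-1, T))), Mul(Rational(1, 7), Pow(Add(5, T), 2))) = Add(Add(-2, Mul(-1, T)), Mul(Rational(1, 7), Pow(Add(5, T), 2))) = Add(-2, Mul(-1, T), Mul(Rational(1, 7), Pow(Add(5, T), 2))))
Mul(Mul(21, Function('V')(2)), Function('h')(x, 13)) = Mul(Mul(21, Add(Rational(11, 7), Mul(Rational(1, 7), Pow(2, 2)), Mul(Rational(3, 7), 2))), -9) = Mul(Mul(21, Add(Rational(11, 7), Mul(Rational(1, 7), 4), Rational(6, 7))), -9) = Mul(Mul(21, Add(Rational(11, 7), Rational(4, 7), Rational(6, 7))), -9) = Mul(Mul(21, 3), -9) = Mul(63, -9) = -567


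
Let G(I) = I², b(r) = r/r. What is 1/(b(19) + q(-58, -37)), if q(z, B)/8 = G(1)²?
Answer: ⅑ ≈ 0.11111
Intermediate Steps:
b(r) = 1
q(z, B) = 8 (q(z, B) = 8*(1²)² = 8*1² = 8*1 = 8)
1/(b(19) + q(-58, -37)) = 1/(1 + 8) = 1/9 = ⅑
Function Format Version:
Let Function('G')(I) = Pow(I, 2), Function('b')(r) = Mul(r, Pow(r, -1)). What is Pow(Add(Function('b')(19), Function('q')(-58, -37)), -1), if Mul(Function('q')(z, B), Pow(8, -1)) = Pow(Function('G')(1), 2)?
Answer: Rational(1, 9) ≈ 0.11111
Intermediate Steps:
Function('b')(r) = 1
Function('q')(z, B) = 8 (Function('q')(z, B) = Mul(8, Pow(Pow(1, 2), 2)) = Mul(8, Pow(1, 2)) = Mul(8, 1) = 8)
Pow(Add(Function('b')(19), Function('q')(-58, -37)), -1) = Pow(Add(1, 8), -1) = Pow(9, -1) = Rational(1, 9)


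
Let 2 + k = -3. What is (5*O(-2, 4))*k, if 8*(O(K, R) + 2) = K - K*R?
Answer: 125/4 ≈ 31.250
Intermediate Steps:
k = -5 (k = -2 - 3 = -5)
O(K, R) = -2 + K/8 - K*R/8 (O(K, R) = -2 + (K - K*R)/8 = -2 + (K/8 - K*R/8) = -2 + K/8 - K*R/8)
(5*O(-2, 4))*k = (5*(-2 + (1/8)*(-2) - 1/8*(-2)*4))*(-5) = (5*(-2 - 1/4 + 1))*(-5) = (5*(-5/4))*(-5) = -25/4*(-5) = 125/4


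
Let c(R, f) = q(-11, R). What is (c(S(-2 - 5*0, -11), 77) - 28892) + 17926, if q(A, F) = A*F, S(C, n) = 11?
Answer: -11087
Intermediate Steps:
c(R, f) = -11*R
(c(S(-2 - 5*0, -11), 77) - 28892) + 17926 = (-11*11 - 28892) + 17926 = (-121 - 28892) + 17926 = -29013 + 17926 = -11087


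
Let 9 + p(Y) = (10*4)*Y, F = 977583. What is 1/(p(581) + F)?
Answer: 1/1000814 ≈ 9.9919e-7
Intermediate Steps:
p(Y) = -9 + 40*Y (p(Y) = -9 + (10*4)*Y = -9 + 40*Y)
1/(p(581) + F) = 1/((-9 + 40*581) + 977583) = 1/((-9 + 23240) + 977583) = 1/(23231 + 977583) = 1/1000814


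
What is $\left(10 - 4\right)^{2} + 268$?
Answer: $304$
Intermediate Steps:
$\left(10 - 4\right)^{2} + 268 = 6^{2} + 268 = 36 + 268 = 304$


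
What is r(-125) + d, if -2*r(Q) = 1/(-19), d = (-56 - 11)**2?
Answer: 170583/38 ≈ 4489.0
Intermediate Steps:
d = 4489 (d = (-67)**2 = 4489)
r(Q) = 1/38 (r(Q) = -1/2/(-19) = -1/2*(-1/19) = 1/38)
r(-125) + d = 1/38 + 4489 = 170583/38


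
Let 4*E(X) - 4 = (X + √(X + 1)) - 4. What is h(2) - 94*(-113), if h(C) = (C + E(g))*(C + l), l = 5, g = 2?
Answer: 21279/2 + 7*√3/4 ≈ 10643.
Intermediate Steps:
E(X) = X/4 + √(1 + X)/4 (E(X) = 1 + ((X + √(X + 1)) - 4)/4 = 1 + ((X + √(1 + X)) - 4)/4 = 1 + (-4 + X + √(1 + X))/4 = 1 + (-1 + X/4 + √(1 + X)/4) = X/4 + √(1 + X)/4)
h(C) = (5 + C)*(½ + C + √3/4) (h(C) = (C + ((¼)*2 + √(1 + 2)/4))*(C + 5) = (C + (½ + √3/4))*(5 + C) = (½ + C + √3/4)*(5 + C) = (5 + C)*(½ + C + √3/4))
h(2) - 94*(-113) = (5/2 + 2² + 5*√3/4 + (11/2)*2 + (¼)*2*√3) - 94*(-113) = (5/2 + 4 + 5*√3/4 + 11 + √3/2) + 10622 = (35/2 + 7*√3/4) + 10622 = 21279/2 + 7*√3/4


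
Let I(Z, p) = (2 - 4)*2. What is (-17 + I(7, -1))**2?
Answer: 441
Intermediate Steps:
I(Z, p) = -4 (I(Z, p) = -2*2 = -4)
(-17 + I(7, -1))**2 = (-17 - 4)**2 = (-21)**2 = 441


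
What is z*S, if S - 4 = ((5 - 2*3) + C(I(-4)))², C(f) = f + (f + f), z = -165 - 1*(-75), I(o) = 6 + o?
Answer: -2610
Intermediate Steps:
z = -90 (z = -165 + 75 = -90)
C(f) = 3*f (C(f) = f + 2*f = 3*f)
S = 29 (S = 4 + ((5 - 2*3) + 3*(6 - 4))² = 4 + ((5 - 1*6) + 3*2)² = 4 + ((5 - 6) + 6)² = 4 + (-1 + 6)² = 4 + 5² = 4 + 25 = 29)
z*S = -90*29 = -2610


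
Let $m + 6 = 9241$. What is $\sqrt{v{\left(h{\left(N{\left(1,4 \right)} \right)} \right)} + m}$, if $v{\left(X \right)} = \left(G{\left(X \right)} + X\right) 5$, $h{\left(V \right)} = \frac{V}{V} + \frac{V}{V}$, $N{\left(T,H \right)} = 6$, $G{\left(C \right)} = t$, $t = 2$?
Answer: $\sqrt{9255} \approx 96.203$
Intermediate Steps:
$G{\left(C \right)} = 2$
$h{\left(V \right)} = 2$ ($h{\left(V \right)} = 1 + 1 = 2$)
$m = 9235$ ($m = -6 + 9241 = 9235$)
$v{\left(X \right)} = 10 + 5 X$ ($v{\left(X \right)} = \left(2 + X\right) 5 = 10 + 5 X$)
$\sqrt{v{\left(h{\left(N{\left(1,4 \right)} \right)} \right)} + m} = \sqrt{\left(10 + 5 \cdot 2\right) + 9235} = \sqrt{\left(10 + 10\right) + 9235} = \sqrt{20 + 9235} = \sqrt{9255}$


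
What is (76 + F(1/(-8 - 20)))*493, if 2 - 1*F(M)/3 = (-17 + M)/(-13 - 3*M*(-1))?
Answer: 14130859/367 ≈ 38504.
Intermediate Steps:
F(M) = 6 - 3*(-17 + M)/(-13 + 3*M) (F(M) = 6 - 3*(-17 + M)/(-13 - 3*M*(-1)) = 6 - 3*(-17 + M)/(-13 + 3*M))
(76 + F(1/(-8 - 20)))*493 = (76 + 3*(-9 + 5/(-8 - 20))/(-13 + 3/(-8 - 20)))*493 = (76 + 3*(-9 + 5/(-28))/(-13 + 3/(-28)))*493 = (76 + 3*(-9 + 5*(-1/28))/(-13 + 3*(-1/28)))*493 = (76 + 3*(-9 - 5/28)/(-13 - 3/28))*493 = (76 + 3*(-257/28)/(-367/28))*493 = (76 + 3*(-28/367)*(-257/28))*493 = (76 + 771/367)*493 = (28663/367)*493 = 14130859/367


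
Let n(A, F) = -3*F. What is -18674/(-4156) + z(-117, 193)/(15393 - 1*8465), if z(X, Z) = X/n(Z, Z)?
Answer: 6242310545/1389251056 ≈ 4.4933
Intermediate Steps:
z(X, Z) = -X/(3*Z) (z(X, Z) = X/((-3*Z)) = X*(-1/(3*Z)) = -X/(3*Z))
-18674/(-4156) + z(-117, 193)/(15393 - 1*8465) = -18674/(-4156) + (-1/3*(-117)/193)/(15393 - 1*8465) = -18674*(-1/4156) + (-1/3*(-117)*1/193)/(15393 - 8465) = 9337/2078 + (39/193)/6928 = 9337/2078 + (39/193)*(1/6928) = 9337/2078 + 39/1337104 = 6242310545/1389251056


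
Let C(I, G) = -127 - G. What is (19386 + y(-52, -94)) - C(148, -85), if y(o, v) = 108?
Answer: 19536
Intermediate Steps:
(19386 + y(-52, -94)) - C(148, -85) = (19386 + 108) - (-127 - 1*(-85)) = 19494 - (-127 + 85) = 19494 - 1*(-42) = 19494 + 42 = 19536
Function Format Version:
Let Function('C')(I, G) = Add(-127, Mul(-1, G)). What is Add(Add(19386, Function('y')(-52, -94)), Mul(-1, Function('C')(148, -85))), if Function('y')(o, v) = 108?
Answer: 19536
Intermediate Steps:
Add(Add(19386, Function('y')(-52, -94)), Mul(-1, Function('C')(148, -85))) = Add(Add(19386, 108), Mul(-1, Add(-127, Mul(-1, -85)))) = Add(19494, Mul(-1, Add(-127, 85))) = Add(19494, Mul(-1, -42)) = Add(19494, 42) = 19536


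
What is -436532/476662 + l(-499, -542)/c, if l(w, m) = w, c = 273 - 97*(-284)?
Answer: -6191305555/6630606751 ≈ -0.93375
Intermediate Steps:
c = 27821 (c = 273 + 27548 = 27821)
-436532/476662 + l(-499, -542)/c = -436532/476662 - 499/27821 = -436532*1/476662 - 499*1/27821 = -218266/238331 - 499/27821 = -6191305555/6630606751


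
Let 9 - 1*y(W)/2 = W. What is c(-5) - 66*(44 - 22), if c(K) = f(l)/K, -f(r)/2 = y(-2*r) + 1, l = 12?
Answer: -7126/5 ≈ -1425.2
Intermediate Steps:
y(W) = 18 - 2*W
f(r) = -38 - 8*r (f(r) = -2*((18 - (-4)*r) + 1) = -2*((18 + 4*r) + 1) = -2*(19 + 4*r) = -38 - 8*r)
c(K) = -134/K (c(K) = (-38 - 8*12)/K = (-38 - 96)/K = -134/K)
c(-5) - 66*(44 - 22) = -134/(-5) - 66*(44 - 22) = -134*(-⅕) - 66*22 = 134/5 - 1*1452 = 134/5 - 1452 = -7126/5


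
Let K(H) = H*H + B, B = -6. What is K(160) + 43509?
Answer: 69103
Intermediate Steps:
K(H) = -6 + H² (K(H) = H*H - 6 = H² - 6 = -6 + H²)
K(160) + 43509 = (-6 + 160²) + 43509 = (-6 + 25600) + 43509 = 25594 + 43509 = 69103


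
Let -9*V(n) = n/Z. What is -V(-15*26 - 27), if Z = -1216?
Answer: 139/3648 ≈ 0.038103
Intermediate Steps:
V(n) = n/10944 (V(n) = -n/(9*(-1216)) = -n*(-1)/(9*1216) = -(-1)*n/10944 = n/10944)
-V(-15*26 - 27) = -(-15*26 - 27)/10944 = -(-390 - 27)/10944 = -(-417)/10944 = -1*(-139/3648) = 139/3648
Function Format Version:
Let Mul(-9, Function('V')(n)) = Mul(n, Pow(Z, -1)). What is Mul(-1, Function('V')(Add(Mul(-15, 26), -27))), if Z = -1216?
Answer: Rational(139, 3648) ≈ 0.038103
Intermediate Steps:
Function('V')(n) = Mul(Rational(1, 10944), n) (Function('V')(n) = Mul(Rational(-1, 9), Mul(n, Pow(-1216, -1))) = Mul(Rational(-1, 9), Mul(n, Rational(-1, 1216))) = Mul(Rational(-1, 9), Mul(Rational(-1, 1216), n)) = Mul(Rational(1, 10944), n))
Mul(-1, Function('V')(Add(Mul(-15, 26), -27))) = Mul(-1, Mul(Rational(1, 10944), Add(Mul(-15, 26), -27))) = Mul(-1, Mul(Rational(1, 10944), Add(-390, -27))) = Mul(-1, Mul(Rational(1, 10944), -417)) = Mul(-1, Rational(-139, 3648)) = Rational(139, 3648)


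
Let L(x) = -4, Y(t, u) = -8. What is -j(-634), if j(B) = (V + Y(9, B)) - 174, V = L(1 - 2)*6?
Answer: 206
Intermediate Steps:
V = -24 (V = -4*6 = -24)
j(B) = -206 (j(B) = (-24 - 8) - 174 = -32 - 174 = -206)
-j(-634) = -1*(-206) = 206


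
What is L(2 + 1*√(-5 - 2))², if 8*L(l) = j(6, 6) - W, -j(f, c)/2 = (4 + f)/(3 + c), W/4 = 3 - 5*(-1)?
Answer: 5929/324 ≈ 18.299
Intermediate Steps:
W = 32 (W = 4*(3 - 5*(-1)) = 4*(3 + 5) = 4*8 = 32)
j(f, c) = -2*(4 + f)/(3 + c)
L(l) = -77/18 (L(l) = (2*(-4 - 1*6)/(3 + 6) - 1*32)/8 = (2*(-4 - 6)/9 - 32)/8 = (2*(⅑)*(-10) - 32)/8 = (-20/9 - 32)/8 = (⅛)*(-308/9) = -77/18)
L(2 + 1*√(-5 - 2))² = (-77/18)² = 5929/324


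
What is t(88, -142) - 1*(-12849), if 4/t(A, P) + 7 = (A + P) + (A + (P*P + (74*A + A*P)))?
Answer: 182545747/14207 ≈ 12849.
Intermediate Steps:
t(A, P) = 4/(-7 + P + P² + 76*A + A*P) (t(A, P) = 4/(-7 + ((A + P) + (A + (P*P + (74*A + A*P))))) = 4/(-7 + ((A + P) + (A + (P² + (74*A + A*P))))) = 4/(-7 + ((A + P) + (A + (P² + 74*A + A*P)))) = 4/(-7 + ((A + P) + (P² + 75*A + A*P))) = 4/(-7 + (P + P² + 76*A + A*P)) = 4/(-7 + P + P² + 76*A + A*P))
t(88, -142) - 1*(-12849) = 4/(-7 - 142 + (-142)² + 76*88 + 88*(-142)) - 1*(-12849) = 4/(-7 - 142 + 20164 + 6688 - 12496) + 12849 = 4/14207 + 12849 = 182545747/14207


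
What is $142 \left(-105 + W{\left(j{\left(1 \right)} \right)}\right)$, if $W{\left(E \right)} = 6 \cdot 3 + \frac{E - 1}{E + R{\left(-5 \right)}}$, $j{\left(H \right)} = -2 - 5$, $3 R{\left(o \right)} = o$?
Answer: $- \frac{158898}{13} \approx -12223.0$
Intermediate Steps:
$R{\left(o \right)} = \frac{o}{3}$
$j{\left(H \right)} = -7$
$W{\left(E \right)} = 18 + \frac{-1 + E}{- \frac{5}{3} + E}$ ($W{\left(E \right)} = 6 \cdot 3 + \frac{E - 1}{E + \frac{1}{3} \left(-5\right)} = 18 + \frac{-1 + E}{E - \frac{5}{3}} = 18 + \frac{-1 + E}{- \frac{5}{3} + E}$)
$142 \left(-105 + W{\left(j{\left(1 \right)} \right)}\right) = 142 \left(-105 + \frac{3 \left(-31 + 19 \left(-7\right)\right)}{-5 + 3 \left(-7\right)}\right) = 142 \left(-105 + \frac{3 \left(-31 - 133\right)}{-5 - 21}\right) = 142 \left(-105 + 3 \frac{1}{-26} \left(-164\right)\right) = 142 \left(-105 + 3 \left(- \frac{1}{26}\right) \left(-164\right)\right) = 142 \left(-105 + \frac{246}{13}\right) = 142 \left(- \frac{1119}{13}\right) = - \frac{158898}{13}$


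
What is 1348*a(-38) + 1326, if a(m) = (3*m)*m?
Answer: 5840862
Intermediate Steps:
a(m) = 3*m²
1348*a(-38) + 1326 = 1348*(3*(-38)²) + 1326 = 1348*(3*1444) + 1326 = 1348*4332 + 1326 = 5839536 + 1326 = 5840862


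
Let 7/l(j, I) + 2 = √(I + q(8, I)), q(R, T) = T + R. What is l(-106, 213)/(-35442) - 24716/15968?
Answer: -23542096657/15209579880 - 7*√434/15240060 ≈ -1.5479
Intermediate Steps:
q(R, T) = R + T
l(j, I) = 7/(-2 + √(8 + 2*I)) (l(j, I) = 7/(-2 + √(I + (8 + I))) = 7/(-2 + √(8 + 2*I)))
l(-106, 213)/(-35442) - 24716/15968 = (7/(-2 + √2*√(4 + 213)))/(-35442) - 24716/15968 = (7/(-2 + √2*√217))*(-1/35442) - 24716*1/15968 = (7/(-2 + √434))*(-1/35442) - 6179/3992 = -7/(35442*(-2 + √434)) - 6179/3992 = -6179/3992 - 7/(35442*(-2 + √434))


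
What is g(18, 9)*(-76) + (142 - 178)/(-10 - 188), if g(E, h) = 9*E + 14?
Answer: -147134/11 ≈ -13376.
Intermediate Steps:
g(E, h) = 14 + 9*E
g(18, 9)*(-76) + (142 - 178)/(-10 - 188) = (14 + 9*18)*(-76) + (142 - 178)/(-10 - 188) = (14 + 162)*(-76) - 36/(-198) = 176*(-76) - 36*(-1/198) = -13376 + 2/11 = -147134/11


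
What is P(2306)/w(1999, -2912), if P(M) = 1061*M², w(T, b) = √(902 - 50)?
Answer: 2821005898*√213/213 ≈ 1.9329e+8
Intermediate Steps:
w(T, b) = 2*√213 (w(T, b) = √852 = 2*√213)
P(2306)/w(1999, -2912) = (1061*2306²)/((2*√213)) = (1061*5317636)*(√213/426) = 5642011796*(√213/426) = 2821005898*√213/213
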